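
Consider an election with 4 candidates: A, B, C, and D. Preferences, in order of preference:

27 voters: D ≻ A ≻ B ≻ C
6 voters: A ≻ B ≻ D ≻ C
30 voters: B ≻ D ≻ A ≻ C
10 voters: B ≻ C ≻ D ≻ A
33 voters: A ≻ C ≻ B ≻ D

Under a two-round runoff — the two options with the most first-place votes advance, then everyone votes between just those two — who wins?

A

Round 1 first-place votes: A 39, B 40, C 0, D 27.
B and A advance.
Runoff: B is preferred to A by 40 voters; A by 66.
A wins the runoff.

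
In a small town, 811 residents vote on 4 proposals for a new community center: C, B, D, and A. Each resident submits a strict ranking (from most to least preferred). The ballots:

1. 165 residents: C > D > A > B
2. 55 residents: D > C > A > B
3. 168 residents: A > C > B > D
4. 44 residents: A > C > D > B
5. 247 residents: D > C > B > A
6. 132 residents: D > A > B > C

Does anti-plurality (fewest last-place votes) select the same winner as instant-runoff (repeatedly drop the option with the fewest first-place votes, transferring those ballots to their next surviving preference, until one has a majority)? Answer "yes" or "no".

Anti-plurality — last-place votes: C 132, B 264, D 168, A 247. Winner: C.
Instant-runoff — R1 C 165, B 0, D 434, A 212 (D winner). Winner: D.
The two methods disagree.

no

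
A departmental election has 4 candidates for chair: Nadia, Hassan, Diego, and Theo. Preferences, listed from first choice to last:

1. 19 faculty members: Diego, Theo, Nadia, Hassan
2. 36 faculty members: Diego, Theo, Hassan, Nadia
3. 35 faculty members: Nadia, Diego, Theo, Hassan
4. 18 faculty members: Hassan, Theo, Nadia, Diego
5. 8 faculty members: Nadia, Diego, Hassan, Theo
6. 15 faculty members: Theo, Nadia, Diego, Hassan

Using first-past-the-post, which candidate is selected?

Diego

First-place votes: Nadia 43, Hassan 18, Diego 55, Theo 15.
Diego has the most first-place votes.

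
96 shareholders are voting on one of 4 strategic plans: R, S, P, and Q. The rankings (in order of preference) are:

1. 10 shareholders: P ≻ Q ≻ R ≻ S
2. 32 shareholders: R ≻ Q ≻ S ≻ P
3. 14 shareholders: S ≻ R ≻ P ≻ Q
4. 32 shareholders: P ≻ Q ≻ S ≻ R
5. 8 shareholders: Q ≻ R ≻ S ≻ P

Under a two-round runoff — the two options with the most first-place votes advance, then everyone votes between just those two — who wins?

Round 1 first-place votes: R 32, S 14, P 42, Q 8.
P and R advance.
Runoff: P is preferred to R by 42 voters; R by 54.
R wins the runoff.

R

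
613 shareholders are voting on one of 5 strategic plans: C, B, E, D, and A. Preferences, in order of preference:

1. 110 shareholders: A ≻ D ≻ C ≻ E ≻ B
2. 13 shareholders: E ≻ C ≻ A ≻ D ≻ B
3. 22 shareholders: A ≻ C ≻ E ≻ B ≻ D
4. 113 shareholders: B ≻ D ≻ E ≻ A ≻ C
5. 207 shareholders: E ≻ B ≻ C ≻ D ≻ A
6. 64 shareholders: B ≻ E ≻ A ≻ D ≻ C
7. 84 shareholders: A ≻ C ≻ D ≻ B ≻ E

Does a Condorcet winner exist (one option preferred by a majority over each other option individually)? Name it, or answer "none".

Checking pairwise contests:
B beats C 384–229.
E beats B 352–261.
D beats E 307–306.
C beats D 326–287.
B beats A 384–229.
Every option loses at least one head-to-head, so there is no Condorcet winner.

none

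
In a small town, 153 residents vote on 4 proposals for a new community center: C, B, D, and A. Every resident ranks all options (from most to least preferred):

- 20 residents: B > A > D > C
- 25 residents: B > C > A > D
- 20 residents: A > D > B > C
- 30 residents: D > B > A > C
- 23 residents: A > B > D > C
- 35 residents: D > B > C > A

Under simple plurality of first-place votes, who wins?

First-place votes: C 0, B 45, D 65, A 43.
D has the most first-place votes.

D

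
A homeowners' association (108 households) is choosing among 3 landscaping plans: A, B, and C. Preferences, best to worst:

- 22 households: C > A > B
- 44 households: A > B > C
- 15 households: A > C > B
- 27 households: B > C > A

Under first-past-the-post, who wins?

A

First-place votes: A 59, B 27, C 22.
A has the most first-place votes.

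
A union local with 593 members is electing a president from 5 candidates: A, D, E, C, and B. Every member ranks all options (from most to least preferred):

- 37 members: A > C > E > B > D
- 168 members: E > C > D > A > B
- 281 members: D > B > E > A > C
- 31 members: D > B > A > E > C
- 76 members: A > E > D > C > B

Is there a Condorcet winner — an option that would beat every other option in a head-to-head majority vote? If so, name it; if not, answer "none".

D

D vs A: 480–113 for D.
D vs E: 312–281 for D.
D vs C: 388–205 for D.
D vs B: 556–37 for D.
D beats every other option head-to-head.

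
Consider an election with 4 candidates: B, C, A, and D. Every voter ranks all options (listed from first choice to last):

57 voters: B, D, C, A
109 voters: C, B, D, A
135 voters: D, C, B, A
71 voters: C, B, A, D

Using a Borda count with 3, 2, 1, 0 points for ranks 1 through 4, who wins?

C

B: 57·3 + 109·2 + 135·1 + 71·2 = 666
C: 57·1 + 109·3 + 135·2 + 71·3 = 867
A: 57·0 + 109·0 + 135·0 + 71·1 = 71
D: 57·2 + 109·1 + 135·3 + 71·0 = 628
C has the highest Borda score (867).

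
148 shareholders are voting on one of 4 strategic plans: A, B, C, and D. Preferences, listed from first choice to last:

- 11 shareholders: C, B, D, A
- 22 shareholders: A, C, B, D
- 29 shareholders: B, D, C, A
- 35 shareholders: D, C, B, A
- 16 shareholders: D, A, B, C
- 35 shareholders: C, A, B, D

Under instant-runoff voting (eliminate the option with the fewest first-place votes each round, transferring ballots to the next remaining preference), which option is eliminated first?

A

Round 1: A 22, B 29, C 46, D 51. Eliminate A.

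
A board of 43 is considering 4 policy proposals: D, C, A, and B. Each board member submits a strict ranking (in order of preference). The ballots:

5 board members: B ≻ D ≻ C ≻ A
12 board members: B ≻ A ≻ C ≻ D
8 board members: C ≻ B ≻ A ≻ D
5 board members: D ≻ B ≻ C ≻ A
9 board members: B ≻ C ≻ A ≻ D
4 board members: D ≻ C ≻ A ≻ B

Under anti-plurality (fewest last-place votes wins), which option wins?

Last-place votes: D 29, C 0, A 10, B 4.
C is ranked last by the fewest voters, so C wins.

C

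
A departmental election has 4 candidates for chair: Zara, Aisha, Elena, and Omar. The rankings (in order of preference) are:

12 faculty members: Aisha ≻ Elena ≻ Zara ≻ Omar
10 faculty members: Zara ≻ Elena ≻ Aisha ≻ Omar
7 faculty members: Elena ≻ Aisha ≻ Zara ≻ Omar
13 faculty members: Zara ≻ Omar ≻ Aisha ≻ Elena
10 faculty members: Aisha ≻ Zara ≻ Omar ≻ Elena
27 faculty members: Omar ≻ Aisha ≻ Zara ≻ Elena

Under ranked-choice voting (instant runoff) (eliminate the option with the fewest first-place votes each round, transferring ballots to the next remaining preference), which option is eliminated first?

Elena

Round 1: Zara 23, Aisha 22, Elena 7, Omar 27. Eliminate Elena.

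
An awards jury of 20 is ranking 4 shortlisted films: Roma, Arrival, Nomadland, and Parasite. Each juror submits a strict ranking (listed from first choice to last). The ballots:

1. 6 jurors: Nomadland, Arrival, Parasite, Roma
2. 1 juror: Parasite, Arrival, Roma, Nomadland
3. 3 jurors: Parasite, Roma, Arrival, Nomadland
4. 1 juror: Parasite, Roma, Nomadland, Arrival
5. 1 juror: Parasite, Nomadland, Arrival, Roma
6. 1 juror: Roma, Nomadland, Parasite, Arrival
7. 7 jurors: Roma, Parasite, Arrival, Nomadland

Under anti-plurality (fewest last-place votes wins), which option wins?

Last-place votes: Roma 7, Arrival 2, Nomadland 11, Parasite 0.
Parasite is ranked last by the fewest voters, so Parasite wins.

Parasite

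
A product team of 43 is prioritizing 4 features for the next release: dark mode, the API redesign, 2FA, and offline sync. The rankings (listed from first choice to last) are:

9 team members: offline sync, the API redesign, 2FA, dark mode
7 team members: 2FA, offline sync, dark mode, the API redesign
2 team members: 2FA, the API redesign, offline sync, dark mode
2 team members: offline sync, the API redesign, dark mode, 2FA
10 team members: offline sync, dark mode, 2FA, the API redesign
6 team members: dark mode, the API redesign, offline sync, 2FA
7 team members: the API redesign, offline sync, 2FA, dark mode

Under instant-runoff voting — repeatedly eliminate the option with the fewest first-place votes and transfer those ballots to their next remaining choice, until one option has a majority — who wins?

Round 1: dark mode 6, the API redesign 7, 2FA 9, offline sync 21. Eliminate dark mode.
Round 2: the API redesign 13, 2FA 9, offline sync 21. Eliminate 2FA.
Round 3: the API redesign 15, offline sync 28. Offline sync has a majority.

offline sync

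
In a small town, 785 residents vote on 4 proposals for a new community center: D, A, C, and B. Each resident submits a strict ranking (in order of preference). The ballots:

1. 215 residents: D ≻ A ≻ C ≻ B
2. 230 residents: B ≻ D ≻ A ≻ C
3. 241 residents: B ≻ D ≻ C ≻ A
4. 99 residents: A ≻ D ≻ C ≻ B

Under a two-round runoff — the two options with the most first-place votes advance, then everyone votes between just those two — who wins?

Round 1 first-place votes: D 215, A 99, C 0, B 471.
B and D advance.
Runoff: B is preferred to D by 471 voters; D by 314.
B wins the runoff.

B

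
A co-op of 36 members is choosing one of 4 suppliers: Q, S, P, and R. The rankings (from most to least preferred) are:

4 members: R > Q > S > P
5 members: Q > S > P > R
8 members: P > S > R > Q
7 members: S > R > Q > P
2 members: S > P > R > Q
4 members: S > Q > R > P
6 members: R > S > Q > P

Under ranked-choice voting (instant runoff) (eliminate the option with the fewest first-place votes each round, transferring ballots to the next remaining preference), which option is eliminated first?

Q

Round 1: Q 5, S 13, P 8, R 10. Eliminate Q.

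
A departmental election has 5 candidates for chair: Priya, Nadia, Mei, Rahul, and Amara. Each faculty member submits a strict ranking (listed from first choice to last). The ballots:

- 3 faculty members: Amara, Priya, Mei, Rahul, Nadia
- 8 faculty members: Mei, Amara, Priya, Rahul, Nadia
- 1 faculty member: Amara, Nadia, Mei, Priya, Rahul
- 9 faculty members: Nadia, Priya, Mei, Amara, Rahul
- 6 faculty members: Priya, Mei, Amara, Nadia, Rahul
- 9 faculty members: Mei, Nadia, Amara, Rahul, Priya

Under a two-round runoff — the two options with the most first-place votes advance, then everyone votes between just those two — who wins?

Mei

Round 1 first-place votes: Priya 6, Nadia 9, Mei 17, Rahul 0, Amara 4.
Mei and Nadia advance.
Runoff: Mei is preferred to Nadia by 26 voters; Nadia by 10.
Mei wins the runoff.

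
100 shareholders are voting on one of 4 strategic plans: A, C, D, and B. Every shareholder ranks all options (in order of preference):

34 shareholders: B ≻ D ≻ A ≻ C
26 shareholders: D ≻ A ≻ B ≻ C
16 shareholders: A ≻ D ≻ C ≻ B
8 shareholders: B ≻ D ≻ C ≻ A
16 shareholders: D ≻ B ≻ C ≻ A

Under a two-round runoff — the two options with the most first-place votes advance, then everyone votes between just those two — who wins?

Round 1 first-place votes: A 16, C 0, D 42, B 42.
B and D advance.
Runoff: B is preferred to D by 42 voters; D by 58.
D wins the runoff.

D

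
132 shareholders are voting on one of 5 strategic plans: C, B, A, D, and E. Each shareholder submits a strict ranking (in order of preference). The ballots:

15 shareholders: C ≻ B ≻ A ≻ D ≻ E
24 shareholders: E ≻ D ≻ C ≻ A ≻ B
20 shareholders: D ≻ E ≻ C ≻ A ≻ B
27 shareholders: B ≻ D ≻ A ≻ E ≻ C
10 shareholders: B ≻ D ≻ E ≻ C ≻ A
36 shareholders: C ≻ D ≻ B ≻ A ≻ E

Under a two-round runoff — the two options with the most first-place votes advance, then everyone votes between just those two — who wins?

Round 1 first-place votes: C 51, B 37, A 0, D 20, E 24.
C and B advance.
Runoff: C is preferred to B by 95 voters; B by 37.
C wins the runoff.

C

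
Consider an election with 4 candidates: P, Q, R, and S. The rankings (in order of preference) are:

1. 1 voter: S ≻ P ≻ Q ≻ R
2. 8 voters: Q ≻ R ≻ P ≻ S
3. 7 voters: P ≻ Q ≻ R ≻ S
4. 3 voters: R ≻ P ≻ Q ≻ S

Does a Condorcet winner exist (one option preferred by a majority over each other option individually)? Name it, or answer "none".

Checking pairwise contests:
R beats P 11–8.
P beats Q 11–8.
Q beats R 16–3.
P beats S 18–1.
Every option loses at least one head-to-head, so there is no Condorcet winner.

none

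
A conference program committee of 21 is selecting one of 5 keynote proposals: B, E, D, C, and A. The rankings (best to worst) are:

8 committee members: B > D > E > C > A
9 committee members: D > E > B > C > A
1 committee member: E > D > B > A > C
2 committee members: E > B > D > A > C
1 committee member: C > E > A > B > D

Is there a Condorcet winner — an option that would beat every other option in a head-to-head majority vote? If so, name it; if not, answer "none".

Checking pairwise contests:
E beats B 13–8.
D beats E 17–4.
B beats D 11–10.
B beats C 20–1.
B beats A 20–1.
Every option loses at least one head-to-head, so there is no Condorcet winner.

none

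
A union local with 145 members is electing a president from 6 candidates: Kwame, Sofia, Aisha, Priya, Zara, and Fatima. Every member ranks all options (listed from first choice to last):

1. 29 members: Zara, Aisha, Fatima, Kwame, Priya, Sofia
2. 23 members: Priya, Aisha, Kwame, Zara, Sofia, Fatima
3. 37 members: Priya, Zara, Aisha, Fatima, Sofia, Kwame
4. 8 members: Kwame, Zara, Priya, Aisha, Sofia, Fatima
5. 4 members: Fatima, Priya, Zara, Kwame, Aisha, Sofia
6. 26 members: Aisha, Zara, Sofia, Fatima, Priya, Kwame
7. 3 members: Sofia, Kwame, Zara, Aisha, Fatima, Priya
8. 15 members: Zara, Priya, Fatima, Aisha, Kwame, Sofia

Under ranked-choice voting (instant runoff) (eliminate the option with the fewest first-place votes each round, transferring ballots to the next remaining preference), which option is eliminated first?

Round 1: Kwame 8, Sofia 3, Aisha 26, Priya 60, Zara 44, Fatima 4. Eliminate Sofia.

Sofia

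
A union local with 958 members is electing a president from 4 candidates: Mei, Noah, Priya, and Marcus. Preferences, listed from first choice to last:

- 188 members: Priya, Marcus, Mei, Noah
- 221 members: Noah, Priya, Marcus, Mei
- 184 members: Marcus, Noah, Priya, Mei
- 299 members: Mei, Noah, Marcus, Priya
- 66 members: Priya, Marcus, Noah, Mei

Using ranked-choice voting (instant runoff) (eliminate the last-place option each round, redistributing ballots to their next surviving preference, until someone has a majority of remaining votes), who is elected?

Mei

Round 1: Mei 299, Noah 221, Priya 254, Marcus 184. Eliminate Marcus.
Round 2: Mei 299, Noah 405, Priya 254. Eliminate Priya.
Round 3: Mei 487, Noah 471. Mei has a majority.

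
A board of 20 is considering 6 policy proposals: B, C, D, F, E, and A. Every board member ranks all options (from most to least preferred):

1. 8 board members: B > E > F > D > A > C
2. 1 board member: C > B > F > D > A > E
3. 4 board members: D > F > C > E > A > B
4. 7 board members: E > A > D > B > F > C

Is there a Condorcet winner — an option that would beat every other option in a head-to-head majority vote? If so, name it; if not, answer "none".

E vs B: 11–9 for E.
E vs C: 15–5 for E.
E vs D: 15–5 for E.
E vs F: 15–5 for E.
E vs A: 19–1 for E.
E beats every other option head-to-head.

E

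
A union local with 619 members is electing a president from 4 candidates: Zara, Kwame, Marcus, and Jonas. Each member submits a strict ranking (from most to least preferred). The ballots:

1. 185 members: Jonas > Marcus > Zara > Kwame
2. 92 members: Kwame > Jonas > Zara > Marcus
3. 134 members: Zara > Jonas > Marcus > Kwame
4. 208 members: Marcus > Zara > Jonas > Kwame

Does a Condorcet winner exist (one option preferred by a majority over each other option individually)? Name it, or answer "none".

Checking pairwise contests:
Marcus beats Zara 393–226.
Zara beats Kwame 527–92.
Jonas beats Marcus 411–208.
Zara beats Jonas 342–277.
Every option loses at least one head-to-head, so there is no Condorcet winner.

none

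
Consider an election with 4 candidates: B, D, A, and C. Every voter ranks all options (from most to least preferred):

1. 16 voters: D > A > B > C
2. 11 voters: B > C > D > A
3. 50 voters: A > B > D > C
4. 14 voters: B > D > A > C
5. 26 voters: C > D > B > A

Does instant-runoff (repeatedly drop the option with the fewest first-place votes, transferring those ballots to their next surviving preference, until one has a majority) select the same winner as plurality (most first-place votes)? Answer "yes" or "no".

Instant-runoff — R1 B 25, D 16, A 50, C 26 (D out); R2 B 25, A 66, C 26 (A winner). Winner: A.
Plurality — first-place votes: B 25, D 16, A 50, C 26. Winner: A.
The two methods agree.

yes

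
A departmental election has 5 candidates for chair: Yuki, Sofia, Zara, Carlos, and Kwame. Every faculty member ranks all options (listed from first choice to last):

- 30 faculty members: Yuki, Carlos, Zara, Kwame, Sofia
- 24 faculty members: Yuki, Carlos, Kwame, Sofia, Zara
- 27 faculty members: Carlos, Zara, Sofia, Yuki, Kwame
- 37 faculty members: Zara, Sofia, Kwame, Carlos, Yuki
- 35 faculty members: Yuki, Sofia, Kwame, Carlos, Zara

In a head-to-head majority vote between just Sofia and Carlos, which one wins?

Carlos

Voters preferring Sofia to Carlos: 72; preferring Carlos to Sofia: 81.
Carlos wins the head-to-head.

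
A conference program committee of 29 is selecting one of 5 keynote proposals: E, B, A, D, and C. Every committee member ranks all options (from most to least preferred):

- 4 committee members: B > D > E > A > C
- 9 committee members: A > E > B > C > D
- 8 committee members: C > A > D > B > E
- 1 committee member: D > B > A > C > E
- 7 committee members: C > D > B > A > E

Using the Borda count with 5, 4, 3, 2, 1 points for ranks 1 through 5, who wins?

A

E: 4·3 + 9·4 + 8·1 + 1·1 + 7·1 = 64
B: 4·5 + 9·3 + 8·2 + 1·4 + 7·3 = 88
A: 4·2 + 9·5 + 8·4 + 1·3 + 7·2 = 102
D: 4·4 + 9·1 + 8·3 + 1·5 + 7·4 = 82
C: 4·1 + 9·2 + 8·5 + 1·2 + 7·5 = 99
A has the highest Borda score (102).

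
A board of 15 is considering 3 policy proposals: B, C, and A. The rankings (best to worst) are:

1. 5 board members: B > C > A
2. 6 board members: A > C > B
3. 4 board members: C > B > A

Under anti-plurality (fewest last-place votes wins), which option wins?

C

Last-place votes: B 6, C 0, A 9.
C is ranked last by the fewest voters, so C wins.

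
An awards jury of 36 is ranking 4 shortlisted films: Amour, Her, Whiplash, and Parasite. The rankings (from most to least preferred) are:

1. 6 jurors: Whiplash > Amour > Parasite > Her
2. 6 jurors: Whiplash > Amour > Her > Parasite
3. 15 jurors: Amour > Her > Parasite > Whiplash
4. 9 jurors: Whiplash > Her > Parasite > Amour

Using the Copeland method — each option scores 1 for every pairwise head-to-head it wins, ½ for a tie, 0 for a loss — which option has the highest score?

Whiplash

Amour: beats Her and Parasite; loses to Whiplash → score 2.
Her: beats Parasite; loses to Amour and Whiplash → score 1.
Whiplash: beats Amour, Her, and Parasite → score 3.
Parasite: loses to Amour, Her, and Whiplash → score 0.
Whiplash has the best pairwise record.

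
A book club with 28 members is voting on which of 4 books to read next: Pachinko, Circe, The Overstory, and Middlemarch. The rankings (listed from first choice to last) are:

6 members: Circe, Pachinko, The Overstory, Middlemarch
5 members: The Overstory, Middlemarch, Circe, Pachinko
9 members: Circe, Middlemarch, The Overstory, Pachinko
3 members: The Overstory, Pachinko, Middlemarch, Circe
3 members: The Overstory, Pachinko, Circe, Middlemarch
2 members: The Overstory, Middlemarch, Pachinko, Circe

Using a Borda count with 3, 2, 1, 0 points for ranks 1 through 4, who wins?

The Overstory

Pachinko: 6·2 + 5·0 + 9·0 + 3·2 + 3·2 + 2·1 = 26
Circe: 6·3 + 5·1 + 9·3 + 3·0 + 3·1 + 2·0 = 53
The Overstory: 6·1 + 5·3 + 9·1 + 3·3 + 3·3 + 2·3 = 54
Middlemarch: 6·0 + 5·2 + 9·2 + 3·1 + 3·0 + 2·2 = 35
The Overstory has the highest Borda score (54).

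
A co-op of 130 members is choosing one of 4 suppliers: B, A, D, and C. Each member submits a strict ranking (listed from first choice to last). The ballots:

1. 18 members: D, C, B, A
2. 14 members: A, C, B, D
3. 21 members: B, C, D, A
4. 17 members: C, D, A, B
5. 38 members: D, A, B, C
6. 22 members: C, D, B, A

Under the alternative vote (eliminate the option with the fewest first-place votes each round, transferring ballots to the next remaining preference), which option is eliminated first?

A

Round 1: B 21, A 14, D 56, C 39. Eliminate A.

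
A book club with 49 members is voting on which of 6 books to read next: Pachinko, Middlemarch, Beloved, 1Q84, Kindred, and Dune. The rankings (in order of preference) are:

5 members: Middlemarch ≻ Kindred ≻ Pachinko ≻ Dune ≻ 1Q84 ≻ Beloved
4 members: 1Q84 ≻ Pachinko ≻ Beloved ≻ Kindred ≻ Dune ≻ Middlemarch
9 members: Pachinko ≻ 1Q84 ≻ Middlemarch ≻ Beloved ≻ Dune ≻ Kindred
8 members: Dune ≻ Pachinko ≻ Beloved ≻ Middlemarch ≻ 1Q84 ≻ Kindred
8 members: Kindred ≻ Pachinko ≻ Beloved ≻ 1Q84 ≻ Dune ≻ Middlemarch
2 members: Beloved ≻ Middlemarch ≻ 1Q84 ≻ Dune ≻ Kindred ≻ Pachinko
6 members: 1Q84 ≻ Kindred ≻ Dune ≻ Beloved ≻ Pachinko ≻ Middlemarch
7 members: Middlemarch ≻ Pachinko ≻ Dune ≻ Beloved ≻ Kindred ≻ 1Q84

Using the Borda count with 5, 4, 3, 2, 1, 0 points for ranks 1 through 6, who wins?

Pachinko

Pachinko: 5·3 + 4·4 + 9·5 + 8·4 + 8·4 + 2·0 + 6·1 + 7·4 = 174
Middlemarch: 5·5 + 4·0 + 9·3 + 8·2 + 8·0 + 2·4 + 6·0 + 7·5 = 111
Beloved: 5·0 + 4·3 + 9·2 + 8·3 + 8·3 + 2·5 + 6·2 + 7·2 = 114
1Q84: 5·1 + 4·5 + 9·4 + 8·1 + 8·2 + 2·3 + 6·5 + 7·0 = 121
Kindred: 5·4 + 4·2 + 9·0 + 8·0 + 8·5 + 2·1 + 6·4 + 7·1 = 101
Dune: 5·2 + 4·1 + 9·1 + 8·5 + 8·1 + 2·2 + 6·3 + 7·3 = 114
Pachinko has the highest Borda score (174).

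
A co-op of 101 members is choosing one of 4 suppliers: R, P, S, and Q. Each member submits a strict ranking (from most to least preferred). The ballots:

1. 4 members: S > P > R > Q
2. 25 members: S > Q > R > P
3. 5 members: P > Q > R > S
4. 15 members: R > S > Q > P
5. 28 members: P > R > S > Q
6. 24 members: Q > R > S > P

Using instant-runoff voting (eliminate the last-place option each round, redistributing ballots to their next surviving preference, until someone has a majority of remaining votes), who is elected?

S

Round 1: R 15, P 33, S 29, Q 24. Eliminate R.
Round 2: P 33, S 44, Q 24. Eliminate Q.
Round 3: P 33, S 68. S has a majority.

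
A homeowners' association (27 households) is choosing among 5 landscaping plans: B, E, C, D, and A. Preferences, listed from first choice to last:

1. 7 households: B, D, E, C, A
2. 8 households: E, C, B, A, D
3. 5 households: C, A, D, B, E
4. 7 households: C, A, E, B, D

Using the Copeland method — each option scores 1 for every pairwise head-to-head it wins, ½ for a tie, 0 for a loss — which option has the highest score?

B: beats D and A; loses to E and C → score 2.
E: beats B, C, D, and A → score 4.
C: beats B, D, and A; loses to E → score 3.
D: loses to B, E, C, and A → score 0.
A: beats D; loses to B, E, and C → score 1.
E has the best pairwise record.

E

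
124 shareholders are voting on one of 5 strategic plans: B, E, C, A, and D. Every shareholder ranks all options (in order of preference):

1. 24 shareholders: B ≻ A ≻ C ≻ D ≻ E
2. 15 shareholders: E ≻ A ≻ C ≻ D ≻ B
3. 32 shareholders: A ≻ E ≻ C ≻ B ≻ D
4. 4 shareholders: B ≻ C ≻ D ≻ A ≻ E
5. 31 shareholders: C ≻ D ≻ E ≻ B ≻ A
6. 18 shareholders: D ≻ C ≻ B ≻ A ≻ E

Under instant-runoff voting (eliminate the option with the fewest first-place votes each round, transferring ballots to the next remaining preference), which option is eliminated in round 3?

Round 1: B 28, E 15, C 31, A 32, D 18. Eliminate E.
Round 2: B 28, C 31, A 47, D 18. Eliminate D.
Round 3: B 28, C 49, A 47. Eliminate B.

B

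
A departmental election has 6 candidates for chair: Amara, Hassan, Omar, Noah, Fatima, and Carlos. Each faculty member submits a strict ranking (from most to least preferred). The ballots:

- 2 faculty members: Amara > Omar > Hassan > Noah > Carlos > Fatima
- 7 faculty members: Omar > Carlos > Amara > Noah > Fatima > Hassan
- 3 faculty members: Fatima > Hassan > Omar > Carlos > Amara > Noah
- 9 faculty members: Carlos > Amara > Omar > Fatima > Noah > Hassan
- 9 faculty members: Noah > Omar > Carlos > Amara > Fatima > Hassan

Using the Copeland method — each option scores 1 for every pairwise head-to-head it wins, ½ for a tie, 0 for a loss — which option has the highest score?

Omar

Amara: beats Hassan, Noah, and Fatima; loses to Omar and Carlos → score 3.
Hassan: loses to Amara, Omar, Noah, Fatima, and Carlos → score 0.
Omar: beats Amara, Hassan, Noah, Fatima, and Carlos → score 5.
Noah: beats Hassan and Fatima; loses to Amara, Omar, and Carlos → score 2.
Fatima: beats Hassan; loses to Amara, Omar, Noah, and Carlos → score 1.
Carlos: beats Amara, Hassan, Noah, and Fatima; loses to Omar → score 4.
Omar has the best pairwise record.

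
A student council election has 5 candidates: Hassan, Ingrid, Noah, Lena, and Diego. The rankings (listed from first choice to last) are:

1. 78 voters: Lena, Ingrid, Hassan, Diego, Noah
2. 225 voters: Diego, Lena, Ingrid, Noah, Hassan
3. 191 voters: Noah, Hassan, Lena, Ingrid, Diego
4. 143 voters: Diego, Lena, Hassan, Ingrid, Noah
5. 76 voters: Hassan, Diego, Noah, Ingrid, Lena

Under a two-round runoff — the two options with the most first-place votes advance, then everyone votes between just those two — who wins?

Round 1 first-place votes: Hassan 76, Ingrid 0, Noah 191, Lena 78, Diego 368.
Diego and Noah advance.
Runoff: Diego is preferred to Noah by 522 voters; Noah by 191.
Diego wins the runoff.

Diego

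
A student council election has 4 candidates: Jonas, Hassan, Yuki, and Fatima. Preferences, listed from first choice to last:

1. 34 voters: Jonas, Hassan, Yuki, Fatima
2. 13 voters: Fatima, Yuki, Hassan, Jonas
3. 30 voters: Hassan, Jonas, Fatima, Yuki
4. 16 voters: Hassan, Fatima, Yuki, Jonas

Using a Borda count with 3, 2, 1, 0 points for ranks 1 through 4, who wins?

Jonas: 34·3 + 13·0 + 30·2 + 16·0 = 162
Hassan: 34·2 + 13·1 + 30·3 + 16·3 = 219
Yuki: 34·1 + 13·2 + 30·0 + 16·1 = 76
Fatima: 34·0 + 13·3 + 30·1 + 16·2 = 101
Hassan has the highest Borda score (219).

Hassan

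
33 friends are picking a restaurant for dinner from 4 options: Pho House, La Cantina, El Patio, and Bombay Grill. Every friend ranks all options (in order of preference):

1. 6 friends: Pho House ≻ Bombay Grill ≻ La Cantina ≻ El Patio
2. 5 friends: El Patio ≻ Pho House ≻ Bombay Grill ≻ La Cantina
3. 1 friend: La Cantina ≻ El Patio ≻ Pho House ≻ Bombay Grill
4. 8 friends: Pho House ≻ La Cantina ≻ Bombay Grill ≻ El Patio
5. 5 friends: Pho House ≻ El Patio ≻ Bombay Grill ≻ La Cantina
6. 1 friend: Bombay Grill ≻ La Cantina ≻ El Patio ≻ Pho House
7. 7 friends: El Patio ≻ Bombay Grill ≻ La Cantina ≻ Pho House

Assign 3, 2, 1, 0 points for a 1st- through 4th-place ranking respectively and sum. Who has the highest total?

Pho House

Pho House: 6·3 + 5·2 + 1·1 + 8·3 + 5·3 + 1·0 + 7·0 = 68
La Cantina: 6·1 + 5·0 + 1·3 + 8·2 + 5·0 + 1·2 + 7·1 = 34
El Patio: 6·0 + 5·3 + 1·2 + 8·0 + 5·2 + 1·1 + 7·3 = 49
Bombay Grill: 6·2 + 5·1 + 1·0 + 8·1 + 5·1 + 1·3 + 7·2 = 47
Pho House has the highest Borda score (68).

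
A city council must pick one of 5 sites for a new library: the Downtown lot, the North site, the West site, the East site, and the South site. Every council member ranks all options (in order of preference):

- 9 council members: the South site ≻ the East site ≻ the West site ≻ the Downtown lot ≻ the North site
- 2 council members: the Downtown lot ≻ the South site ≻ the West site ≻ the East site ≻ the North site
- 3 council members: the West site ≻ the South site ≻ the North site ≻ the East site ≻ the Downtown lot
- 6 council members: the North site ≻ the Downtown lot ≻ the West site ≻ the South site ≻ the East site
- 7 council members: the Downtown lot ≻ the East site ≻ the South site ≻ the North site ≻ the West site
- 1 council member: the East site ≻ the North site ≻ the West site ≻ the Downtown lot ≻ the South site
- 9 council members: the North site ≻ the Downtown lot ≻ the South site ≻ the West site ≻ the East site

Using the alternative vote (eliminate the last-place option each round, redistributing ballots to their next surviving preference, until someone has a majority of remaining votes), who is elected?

the South site

Round 1: the Downtown lot 9, the North site 15, the West site 3, the East site 1, the South site 9. Eliminate the East site.
Round 2: the Downtown lot 9, the North site 16, the West site 3, the South site 9. Eliminate the West site.
Round 3: the Downtown lot 9, the North site 16, the South site 12. Eliminate the Downtown lot.
Round 4: the North site 16, the South site 21. The South site has a majority.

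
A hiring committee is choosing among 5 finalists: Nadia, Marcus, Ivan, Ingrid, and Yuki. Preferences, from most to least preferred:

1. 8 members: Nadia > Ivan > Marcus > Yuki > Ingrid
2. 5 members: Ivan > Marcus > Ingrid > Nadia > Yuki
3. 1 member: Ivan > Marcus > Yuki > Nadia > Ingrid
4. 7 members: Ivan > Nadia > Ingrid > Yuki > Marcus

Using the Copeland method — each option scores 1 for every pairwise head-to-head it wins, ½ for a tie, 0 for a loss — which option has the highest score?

Nadia: beats Marcus, Ingrid, and Yuki; loses to Ivan → score 3.
Marcus: beats Ingrid and Yuki; loses to Nadia and Ivan → score 2.
Ivan: beats Nadia, Marcus, Ingrid, and Yuki → score 4.
Ingrid: beats Yuki; loses to Nadia, Marcus, and Ivan → score 1.
Yuki: loses to Nadia, Marcus, Ivan, and Ingrid → score 0.
Ivan has the best pairwise record.

Ivan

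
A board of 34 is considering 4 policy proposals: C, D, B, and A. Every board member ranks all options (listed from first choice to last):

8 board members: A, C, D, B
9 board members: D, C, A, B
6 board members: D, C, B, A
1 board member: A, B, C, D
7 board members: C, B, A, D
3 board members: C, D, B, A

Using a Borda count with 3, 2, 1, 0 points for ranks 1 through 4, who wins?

C: 8·2 + 9·2 + 6·2 + 1·1 + 7·3 + 3·3 = 77
D: 8·1 + 9·3 + 6·3 + 1·0 + 7·0 + 3·2 = 59
B: 8·0 + 9·0 + 6·1 + 1·2 + 7·2 + 3·1 = 25
A: 8·3 + 9·1 + 6·0 + 1·3 + 7·1 + 3·0 = 43
C has the highest Borda score (77).

C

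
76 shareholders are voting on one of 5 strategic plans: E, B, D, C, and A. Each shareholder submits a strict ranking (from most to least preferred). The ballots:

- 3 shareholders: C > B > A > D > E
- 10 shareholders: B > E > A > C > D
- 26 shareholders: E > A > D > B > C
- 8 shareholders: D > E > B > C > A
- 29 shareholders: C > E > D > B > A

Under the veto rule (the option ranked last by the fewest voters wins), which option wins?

B

Last-place votes: E 3, B 0, D 10, C 26, A 37.
B is ranked last by the fewest voters, so B wins.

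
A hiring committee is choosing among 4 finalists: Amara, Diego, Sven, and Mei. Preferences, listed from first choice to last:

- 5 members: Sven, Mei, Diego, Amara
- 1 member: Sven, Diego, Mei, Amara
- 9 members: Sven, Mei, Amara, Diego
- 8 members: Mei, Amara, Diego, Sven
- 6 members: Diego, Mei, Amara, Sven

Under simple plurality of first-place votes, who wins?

First-place votes: Amara 0, Diego 6, Sven 15, Mei 8.
Sven has the most first-place votes.

Sven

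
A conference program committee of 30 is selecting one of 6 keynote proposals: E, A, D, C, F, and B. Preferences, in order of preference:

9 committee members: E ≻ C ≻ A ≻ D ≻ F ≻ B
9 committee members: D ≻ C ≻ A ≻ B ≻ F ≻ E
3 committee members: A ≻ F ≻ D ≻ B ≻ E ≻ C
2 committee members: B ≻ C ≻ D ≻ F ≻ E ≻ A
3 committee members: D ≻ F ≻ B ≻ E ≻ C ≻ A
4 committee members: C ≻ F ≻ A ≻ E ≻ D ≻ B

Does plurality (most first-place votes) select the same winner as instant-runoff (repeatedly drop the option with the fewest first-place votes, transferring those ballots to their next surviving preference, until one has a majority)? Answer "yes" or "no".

Plurality — first-place votes: E 9, A 3, D 12, C 4, F 0, B 2. Winner: D.
Instant-runoff — R1 E 9, A 3, D 12, C 4, F 0, B 2 (F out); R2 E 9, A 3, D 12, C 4, B 2 (B out); R3 E 9, A 3, D 12, C 6 (A out); R4 E 9, D 15, C 6 (C out); R5 E 13, D 17 (D winner). Winner: D.
The two methods agree.

yes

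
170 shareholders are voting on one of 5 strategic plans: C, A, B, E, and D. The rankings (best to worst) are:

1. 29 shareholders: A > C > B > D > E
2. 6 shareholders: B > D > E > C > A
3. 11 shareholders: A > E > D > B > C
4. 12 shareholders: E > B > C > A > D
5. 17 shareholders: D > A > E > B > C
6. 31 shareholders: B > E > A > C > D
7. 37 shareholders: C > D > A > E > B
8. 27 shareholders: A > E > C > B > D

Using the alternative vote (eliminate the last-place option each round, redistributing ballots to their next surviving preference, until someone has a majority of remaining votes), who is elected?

A

Round 1: C 37, A 67, B 37, E 12, D 17. Eliminate E.
Round 2: C 37, A 67, B 49, D 17. Eliminate D.
Round 3: C 37, A 84, B 49. Eliminate C.
Round 4: A 121, B 49. A has a majority.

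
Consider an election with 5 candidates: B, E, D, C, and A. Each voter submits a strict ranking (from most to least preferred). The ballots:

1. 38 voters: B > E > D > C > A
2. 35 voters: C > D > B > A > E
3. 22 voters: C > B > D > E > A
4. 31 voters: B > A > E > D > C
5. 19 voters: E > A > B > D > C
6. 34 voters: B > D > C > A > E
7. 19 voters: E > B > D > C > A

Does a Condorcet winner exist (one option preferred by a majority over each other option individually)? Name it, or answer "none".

B vs E: 160–38 for B.
B vs D: 163–35 for B.
B vs C: 141–57 for B.
B vs A: 179–19 for B.
B beats every other option head-to-head.

B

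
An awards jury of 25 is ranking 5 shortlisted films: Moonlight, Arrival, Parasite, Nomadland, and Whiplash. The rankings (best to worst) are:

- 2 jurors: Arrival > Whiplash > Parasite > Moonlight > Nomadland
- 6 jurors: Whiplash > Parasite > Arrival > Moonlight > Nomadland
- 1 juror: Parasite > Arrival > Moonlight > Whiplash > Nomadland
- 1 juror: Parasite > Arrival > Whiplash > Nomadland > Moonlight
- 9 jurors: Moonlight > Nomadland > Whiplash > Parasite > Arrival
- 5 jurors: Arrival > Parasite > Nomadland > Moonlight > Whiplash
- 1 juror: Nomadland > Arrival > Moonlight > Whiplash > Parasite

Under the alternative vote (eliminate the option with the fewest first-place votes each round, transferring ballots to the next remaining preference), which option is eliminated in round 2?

Parasite

Round 1: Moonlight 9, Arrival 7, Parasite 2, Nomadland 1, Whiplash 6. Eliminate Nomadland.
Round 2: Moonlight 9, Arrival 8, Parasite 2, Whiplash 6. Eliminate Parasite.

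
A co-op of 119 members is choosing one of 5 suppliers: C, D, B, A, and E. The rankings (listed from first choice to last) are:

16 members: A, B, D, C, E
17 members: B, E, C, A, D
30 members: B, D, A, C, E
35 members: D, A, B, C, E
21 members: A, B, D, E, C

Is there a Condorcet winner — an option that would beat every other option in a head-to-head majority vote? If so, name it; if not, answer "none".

none

Checking pairwise contests:
D beats C 102–17.
B beats D 84–35.
A beats B 72–47.
D beats A 65–54.
C beats E 81–38.
Every option loses at least one head-to-head, so there is no Condorcet winner.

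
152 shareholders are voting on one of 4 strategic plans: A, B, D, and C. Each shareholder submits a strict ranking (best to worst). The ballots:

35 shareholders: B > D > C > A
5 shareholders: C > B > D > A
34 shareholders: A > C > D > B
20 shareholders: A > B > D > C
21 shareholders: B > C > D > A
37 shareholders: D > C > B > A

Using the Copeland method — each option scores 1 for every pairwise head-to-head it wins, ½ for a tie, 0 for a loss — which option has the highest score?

A: loses to B, D, and C → score 0.
B: beats A and D; ties C → score 2.5.
D: beats A and C; loses to B → score 2.
C: beats A; ties B; loses to D → score 1.5.
B has the best pairwise record.

B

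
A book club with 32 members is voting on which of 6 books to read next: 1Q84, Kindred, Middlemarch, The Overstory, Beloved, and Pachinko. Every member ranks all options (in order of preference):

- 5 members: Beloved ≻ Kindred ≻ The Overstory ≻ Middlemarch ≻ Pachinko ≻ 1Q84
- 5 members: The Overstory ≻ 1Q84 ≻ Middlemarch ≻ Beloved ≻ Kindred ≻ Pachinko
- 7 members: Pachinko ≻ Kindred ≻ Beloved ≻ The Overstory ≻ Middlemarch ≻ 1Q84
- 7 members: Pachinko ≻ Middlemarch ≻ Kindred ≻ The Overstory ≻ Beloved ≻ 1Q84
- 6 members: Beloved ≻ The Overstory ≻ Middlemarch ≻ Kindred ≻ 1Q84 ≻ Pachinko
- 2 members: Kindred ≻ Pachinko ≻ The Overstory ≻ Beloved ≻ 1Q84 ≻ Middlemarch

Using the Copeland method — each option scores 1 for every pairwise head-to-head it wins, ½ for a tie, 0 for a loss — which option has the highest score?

1Q84: loses to Kindred, Middlemarch, The Overstory, Beloved, and Pachinko → score 0.
Kindred: beats 1Q84, The Overstory, and Pachinko; ties Beloved; loses to Middlemarch → score 3.5.
Middlemarch: beats 1Q84 and Kindred; ties Pachinko; loses to The Overstory and Beloved → score 2.5.
The Overstory: beats 1Q84 and Middlemarch; ties Pachinko; loses to Kindred and Beloved → score 2.5.
Beloved: beats 1Q84, Middlemarch, and The Overstory; ties Kindred and Pachinko → score 4.
Pachinko: beats 1Q84; ties Middlemarch, The Overstory, and Beloved; loses to Kindred → score 2.5.
Beloved has the best pairwise record.

Beloved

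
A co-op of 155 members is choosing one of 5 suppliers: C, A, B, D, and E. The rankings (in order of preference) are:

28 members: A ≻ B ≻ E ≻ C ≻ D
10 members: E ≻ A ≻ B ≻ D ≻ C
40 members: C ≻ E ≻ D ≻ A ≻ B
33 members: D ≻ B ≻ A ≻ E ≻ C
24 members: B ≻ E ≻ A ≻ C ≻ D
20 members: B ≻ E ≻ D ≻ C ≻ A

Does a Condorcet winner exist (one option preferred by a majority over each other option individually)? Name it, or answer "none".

none

Checking pairwise contests:
A beats C 95–60.
D beats A 93–62.
A beats B 78–77.
C beats D 92–63.
B beats E 105–50.
Every option loses at least one head-to-head, so there is no Condorcet winner.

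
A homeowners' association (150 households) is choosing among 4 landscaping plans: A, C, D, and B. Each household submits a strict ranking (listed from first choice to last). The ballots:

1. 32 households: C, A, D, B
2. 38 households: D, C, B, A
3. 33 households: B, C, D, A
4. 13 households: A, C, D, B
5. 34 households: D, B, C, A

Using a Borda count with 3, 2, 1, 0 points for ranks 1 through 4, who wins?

C

A: 32·2 + 38·0 + 33·0 + 13·3 + 34·0 = 103
C: 32·3 + 38·2 + 33·2 + 13·2 + 34·1 = 298
D: 32·1 + 38·3 + 33·1 + 13·1 + 34·3 = 294
B: 32·0 + 38·1 + 33·3 + 13·0 + 34·2 = 205
C has the highest Borda score (298).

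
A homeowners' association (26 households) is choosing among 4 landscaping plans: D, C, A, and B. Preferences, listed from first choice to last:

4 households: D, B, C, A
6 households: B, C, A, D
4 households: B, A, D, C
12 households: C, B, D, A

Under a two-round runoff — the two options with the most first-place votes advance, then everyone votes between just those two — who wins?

Round 1 first-place votes: D 4, C 12, A 0, B 10.
C and B advance.
Runoff: C is preferred to B by 12 voters; B by 14.
B wins the runoff.

B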